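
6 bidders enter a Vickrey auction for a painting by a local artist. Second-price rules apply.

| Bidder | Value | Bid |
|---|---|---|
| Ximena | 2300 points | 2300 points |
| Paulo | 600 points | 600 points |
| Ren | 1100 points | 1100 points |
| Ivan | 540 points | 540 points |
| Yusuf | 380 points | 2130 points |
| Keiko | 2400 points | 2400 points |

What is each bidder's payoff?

Ximena 0 points, Paulo 0 points, Ren 0 points, Ivan 0 points, Yusuf 0 points, Keiko 100 points.

Bids in descending order: Keiko 2400 points > Ximena 2300 points > Yusuf 2130 points > Ren 1100 points > Paulo 600 points > Ivan 540 points.
Keiko has the top bid and wins; the price is the second-highest bid, 2300 points.
Keiko's payoff = 2400 points − 2300 points = 100 points. All other bidders lose, so their payoff is 0.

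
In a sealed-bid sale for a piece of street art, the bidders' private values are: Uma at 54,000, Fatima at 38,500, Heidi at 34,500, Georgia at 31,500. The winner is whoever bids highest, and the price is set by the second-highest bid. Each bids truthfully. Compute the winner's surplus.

Winner's surplus: 15,500.

Ranking the bids: Uma 54,000, then Fatima 38,500, then Heidi 34,500, then Georgia 31,500.
Uma wins with the top bid and pays the second-highest, 38,500.
Surplus = 54,000 − 38,500 = 15,500.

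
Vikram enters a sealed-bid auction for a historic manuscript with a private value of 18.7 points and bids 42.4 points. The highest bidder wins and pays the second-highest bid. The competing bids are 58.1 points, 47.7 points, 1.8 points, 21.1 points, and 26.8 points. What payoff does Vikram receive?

Highest competing bid: 58.1 points.
Vikram's bid 42.4 points is not the highest, so Vikram loses, pays nothing, and earns zero payoff.

Vikram's payoff: 0.0 points.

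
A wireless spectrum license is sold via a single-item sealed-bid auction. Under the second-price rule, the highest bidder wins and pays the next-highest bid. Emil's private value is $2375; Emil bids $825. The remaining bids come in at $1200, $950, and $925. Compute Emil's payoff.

Payoff = $0.

Highest competing bid: $1200.
Emil's bid $825 is not the highest, so Emil loses, pays nothing, and earns zero payoff.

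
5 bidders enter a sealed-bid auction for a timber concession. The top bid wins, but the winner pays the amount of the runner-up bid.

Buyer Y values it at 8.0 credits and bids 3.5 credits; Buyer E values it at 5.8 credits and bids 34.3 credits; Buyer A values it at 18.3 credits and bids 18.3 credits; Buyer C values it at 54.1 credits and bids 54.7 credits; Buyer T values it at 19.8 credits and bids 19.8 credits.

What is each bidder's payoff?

Sorted high to low: Buyer C 54.7 credits; Buyer E 34.3 credits; Buyer T 19.8 credits; Buyer A 18.3 credits; Buyer Y 3.5 credits.
Buyer C has the top bid and wins; the price is the second-highest bid, 34.3 credits.
Buyer C's payoff = 54.1 credits − 34.3 credits = 19.8 credits. All other bidders lose, so their payoff is 0.

Buyer Y 0.0 credits, Buyer E 0.0 credits, Buyer A 0.0 credits, Buyer C 19.8 credits, Buyer T 0.0 credits.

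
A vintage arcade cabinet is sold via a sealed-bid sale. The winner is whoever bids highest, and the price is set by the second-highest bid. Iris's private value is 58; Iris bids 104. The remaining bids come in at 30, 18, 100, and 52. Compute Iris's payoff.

-42

Highest competing bid: 100.
Iris's bid 104 is the highest overall, so Iris wins and pays the second-highest bid, 100.
Payoff = value − price = 58 − 100 = -42.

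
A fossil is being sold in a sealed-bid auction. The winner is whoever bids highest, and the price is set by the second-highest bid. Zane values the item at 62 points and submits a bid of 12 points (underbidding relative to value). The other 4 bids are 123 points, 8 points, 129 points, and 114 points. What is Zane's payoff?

Highest competing bid: 129 points.
Zane's bid 12 points is not the highest, so Zane loses, pays nothing, and earns zero payoff.

0 points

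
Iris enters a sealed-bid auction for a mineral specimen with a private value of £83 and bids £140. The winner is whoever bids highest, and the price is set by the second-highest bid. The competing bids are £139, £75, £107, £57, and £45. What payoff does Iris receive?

Iris's payoff: -£56.

Highest competing bid: £139.
Iris's bid £140 is the highest overall, so Iris wins and pays the second-highest bid, £139.
Payoff = value − price = £83 − £139 = -£56.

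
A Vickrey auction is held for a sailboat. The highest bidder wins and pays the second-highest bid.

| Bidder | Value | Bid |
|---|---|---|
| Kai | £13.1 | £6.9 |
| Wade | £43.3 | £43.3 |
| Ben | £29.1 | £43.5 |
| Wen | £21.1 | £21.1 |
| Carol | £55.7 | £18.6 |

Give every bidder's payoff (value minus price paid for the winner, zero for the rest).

Sorted high to low: Ben £43.5; Wade £43.3; Wen £21.1; Carol £18.6; Kai £6.9.
Ben has the top bid and wins; the price is the second-highest bid, £43.3.
Ben's payoff = £29.1 − £43.3 = -£14.2. All other bidders lose, so their payoff is 0.

Kai £0.0, Wade £0.0, Ben -£14.2, Wen £0.0, Carol £0.0.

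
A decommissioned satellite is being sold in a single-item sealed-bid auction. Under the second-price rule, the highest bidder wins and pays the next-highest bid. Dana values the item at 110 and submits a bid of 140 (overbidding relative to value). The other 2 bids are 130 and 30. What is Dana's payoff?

Dana's payoff: -20.

Highest competing bid: 130.
Dana's bid 140 is the highest overall, so Dana wins and pays the second-highest bid, 130.
Payoff = value − price = 110 − 130 = -20.
Overbidding won the item at a price above value — truthful bidding would have avoided this loss.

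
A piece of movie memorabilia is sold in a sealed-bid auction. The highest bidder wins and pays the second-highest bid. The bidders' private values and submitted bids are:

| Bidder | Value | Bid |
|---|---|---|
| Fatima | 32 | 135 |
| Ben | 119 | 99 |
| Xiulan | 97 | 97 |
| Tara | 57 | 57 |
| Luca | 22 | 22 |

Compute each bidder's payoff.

Bids in descending order: Fatima 135; Ben 99; Xiulan 97; Tara 57; Luca 22.
Fatima has the top bid and wins; the price is the second-highest bid, 99.
Fatima's payoff = 32 − 99 = -67. All other bidders lose, so their payoff is 0.

Payoffs: Fatima -67, Ben 0, Xiulan 0, Tara 0, Luca 0.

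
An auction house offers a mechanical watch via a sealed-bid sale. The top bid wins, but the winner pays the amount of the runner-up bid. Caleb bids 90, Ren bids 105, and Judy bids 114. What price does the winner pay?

105

Ordered from highest: Judy 114; Ren 105; Caleb 90.
Judy has the highest bid, so Judy wins.
The second-highest bid is 105, so that is what Judy pays.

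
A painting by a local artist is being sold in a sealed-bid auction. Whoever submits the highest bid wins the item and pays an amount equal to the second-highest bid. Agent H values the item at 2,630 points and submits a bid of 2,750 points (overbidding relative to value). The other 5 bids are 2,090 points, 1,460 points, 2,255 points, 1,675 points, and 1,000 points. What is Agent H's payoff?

Agent H's payoff: 375 points.

Highest competing bid: 2,255 points.
Agent H's bid 2,750 points is the highest overall, so Agent H wins and pays the second-highest bid, 2,255 points.
Payoff = value − price = 2,630 points − 2,255 points = 375 points.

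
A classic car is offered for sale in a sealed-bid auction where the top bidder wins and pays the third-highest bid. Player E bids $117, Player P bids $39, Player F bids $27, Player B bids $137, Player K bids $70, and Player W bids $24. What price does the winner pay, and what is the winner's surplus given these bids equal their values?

Bids in descending order: Player B $137 > Player E $117 > Player K $70 > Player P $39 > Player F $27 > Player W $24.
Player B is the highest bidder, so Player B wins.
Under the third-price rule, the price is the third-highest bid: $70.
Surplus = $137 − $70 = $67.

Price $70; surplus $67.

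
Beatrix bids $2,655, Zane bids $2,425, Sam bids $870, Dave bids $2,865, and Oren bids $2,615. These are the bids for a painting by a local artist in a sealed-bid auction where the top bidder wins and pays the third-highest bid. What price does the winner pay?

The winner pays $2,615.

Ordered from highest: Dave $2,865, then Beatrix $2,655, then Oren $2,615, then Zane $2,425, then Sam $870.
Dave is the highest bidder, so Dave wins.
Under the third-price rule, the price is the third-highest bid: $2,615.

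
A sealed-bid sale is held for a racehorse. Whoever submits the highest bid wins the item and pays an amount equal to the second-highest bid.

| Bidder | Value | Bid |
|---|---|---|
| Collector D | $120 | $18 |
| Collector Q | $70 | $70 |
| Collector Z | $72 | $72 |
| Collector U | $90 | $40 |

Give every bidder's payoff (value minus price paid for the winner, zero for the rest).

Collector D $0, Collector Q $0, Collector Z $2, Collector U $0.

Sorted high to low: Collector Z $72 > Collector Q $70 > Collector U $40 > Collector D $18.
Collector Z has the top bid and wins; the price is the second-highest bid, $70.
Collector Z's payoff = $72 − $70 = $2. All other bidders lose, so their payoff is 0.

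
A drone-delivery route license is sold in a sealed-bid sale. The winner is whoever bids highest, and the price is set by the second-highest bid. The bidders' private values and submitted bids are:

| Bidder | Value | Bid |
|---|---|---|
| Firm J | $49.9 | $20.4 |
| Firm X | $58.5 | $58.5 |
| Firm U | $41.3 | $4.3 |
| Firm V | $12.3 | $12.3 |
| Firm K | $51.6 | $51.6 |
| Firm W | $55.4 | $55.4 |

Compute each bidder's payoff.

Firm J $0.0, Firm X $3.1, Firm U $0.0, Firm V $0.0, Firm K $0.0, Firm W $0.0.

Ordered from highest: Firm X $58.5 > Firm W $55.4 > Firm K $51.6 > Firm J $20.4 > Firm V $12.3 > Firm U $4.3.
Firm X has the top bid and wins; the price is the second-highest bid, $55.4.
Firm X's payoff = $58.5 − $55.4 = $3.1. All other bidders lose, so their payoff is 0.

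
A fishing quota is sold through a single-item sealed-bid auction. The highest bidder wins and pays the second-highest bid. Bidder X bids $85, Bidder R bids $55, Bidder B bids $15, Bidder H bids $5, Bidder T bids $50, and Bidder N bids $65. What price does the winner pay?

$65

Ordered from highest: Bidder X $85 > Bidder N $65 > Bidder R $55 > Bidder T $50 > Bidder B $15 > Bidder H $5.
Bidder X has the highest bid, so Bidder X wins.
The second-highest bid is $65, so that is what Bidder X pays.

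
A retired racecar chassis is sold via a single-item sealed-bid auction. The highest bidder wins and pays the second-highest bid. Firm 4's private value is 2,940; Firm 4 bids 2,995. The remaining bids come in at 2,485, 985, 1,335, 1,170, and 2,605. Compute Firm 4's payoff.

Highest competing bid: 2,605.
Firm 4's bid 2,995 is the highest overall, so Firm 4 wins and pays the second-highest bid, 2,605.
Payoff = value − price = 2,940 − 2,605 = 335.

335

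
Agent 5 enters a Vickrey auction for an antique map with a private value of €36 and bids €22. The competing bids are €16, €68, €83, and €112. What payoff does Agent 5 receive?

The bidder's payoff: €0.

Highest competing bid: €112.
Agent 5's bid €22 is not the highest, so Agent 5 loses, pays nothing, and earns zero payoff.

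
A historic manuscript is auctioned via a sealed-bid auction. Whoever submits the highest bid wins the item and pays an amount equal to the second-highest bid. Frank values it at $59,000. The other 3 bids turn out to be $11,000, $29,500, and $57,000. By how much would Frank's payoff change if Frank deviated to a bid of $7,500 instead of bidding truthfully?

The highest competing bid is $57,000.
Bidding truthfully at $59,000: Frank has the top bid, wins, and pays the second-highest bid $57,000. Payoff = $59,000 − $57,000 = $2,000.
Bidding $7,500: the top bid is $57,000 (a rival), so Frank loses. Payoff = $0.
Change = $0 − $2,000 = -$2,000.

Change in payoff: -$2,000.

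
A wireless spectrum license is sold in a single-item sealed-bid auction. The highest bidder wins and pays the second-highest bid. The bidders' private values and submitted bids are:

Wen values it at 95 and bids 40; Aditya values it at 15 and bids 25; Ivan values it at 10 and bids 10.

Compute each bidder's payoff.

Payoffs: Wen 70, Aditya 0, Ivan 0.

Ranking the bids: Wen 40, then Aditya 25, then Ivan 10.
Wen has the top bid and wins; the price is the second-highest bid, 25.
Wen's payoff = 95 − 25 = 70. All other bidders lose, so their payoff is 0.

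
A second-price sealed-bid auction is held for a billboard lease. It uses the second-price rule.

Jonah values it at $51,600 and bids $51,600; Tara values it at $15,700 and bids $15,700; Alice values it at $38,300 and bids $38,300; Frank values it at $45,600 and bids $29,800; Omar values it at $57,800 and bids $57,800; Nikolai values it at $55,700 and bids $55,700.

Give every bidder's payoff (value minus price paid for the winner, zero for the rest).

Sorted high to low: Omar $57,800; Nikolai $55,700; Jonah $51,600; Alice $38,300; Frank $29,800; Tara $15,700.
Omar has the top bid and wins; the price is the second-highest bid, $55,700.
Omar's payoff = $57,800 − $55,700 = $2,100. All other bidders lose, so their payoff is 0.

Payoffs: Jonah $0, Tara $0, Alice $0, Frank $0, Omar $2,100, Nikolai $0.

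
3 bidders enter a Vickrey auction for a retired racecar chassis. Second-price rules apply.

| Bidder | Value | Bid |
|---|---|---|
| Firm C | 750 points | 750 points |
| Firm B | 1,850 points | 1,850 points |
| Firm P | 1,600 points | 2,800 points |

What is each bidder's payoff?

Bids in descending order: Firm P 2,800 points, then Firm B 1,850 points, then Firm C 750 points.
Firm P has the top bid and wins; the price is the second-highest bid, 1,850 points.
Firm P's payoff = 1,600 points − 1,850 points = -250 points. All other bidders lose, so their payoff is 0.

Firm C 0 points, Firm B 0 points, Firm P -250 points.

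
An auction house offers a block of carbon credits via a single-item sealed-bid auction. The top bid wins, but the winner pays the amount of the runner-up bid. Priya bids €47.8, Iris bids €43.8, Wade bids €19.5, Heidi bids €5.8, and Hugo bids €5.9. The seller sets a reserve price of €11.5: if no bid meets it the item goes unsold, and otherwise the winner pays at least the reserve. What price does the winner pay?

The winner pays €43.8.

Ordered from highest: Priya €47.8, then Iris €43.8, then Wade €19.5, then Hugo €5.9, then Heidi €5.8.
Priya has the highest bid, so Priya wins.
The second-highest bid is €43.8, which exceeds the reserve, so that sets the price.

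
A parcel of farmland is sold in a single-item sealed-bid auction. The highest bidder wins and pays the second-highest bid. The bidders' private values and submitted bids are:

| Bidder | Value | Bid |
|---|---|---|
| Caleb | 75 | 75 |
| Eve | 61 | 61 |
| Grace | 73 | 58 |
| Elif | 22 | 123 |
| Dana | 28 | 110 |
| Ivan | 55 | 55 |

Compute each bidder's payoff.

Ordered from highest: Elif 123, then Dana 110, then Caleb 75, then Eve 61, then Grace 58, then Ivan 55.
Elif has the top bid and wins; the price is the second-highest bid, 110.
Elif's payoff = 22 − 110 = -88. All other bidders lose, so their payoff is 0.

Payoffs: Caleb 0, Eve 0, Grace 0, Elif -88, Dana 0, Ivan 0.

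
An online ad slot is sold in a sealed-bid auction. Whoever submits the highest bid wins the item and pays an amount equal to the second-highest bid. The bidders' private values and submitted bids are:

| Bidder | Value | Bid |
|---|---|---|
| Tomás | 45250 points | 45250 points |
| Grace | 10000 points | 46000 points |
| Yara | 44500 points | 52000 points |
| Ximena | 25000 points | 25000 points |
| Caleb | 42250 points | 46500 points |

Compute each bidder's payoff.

Payoffs: Tomás 0 points, Grace 0 points, Yara -2000 points, Ximena 0 points, Caleb 0 points.

Ranking the bids: Yara 52000 points; Caleb 46500 points; Grace 46000 points; Tomás 45250 points; Ximena 25000 points.
Yara has the top bid and wins; the price is the second-highest bid, 46500 points.
Yara's payoff = 44500 points − 46500 points = -2000 points. All other bidders lose, so their payoff is 0.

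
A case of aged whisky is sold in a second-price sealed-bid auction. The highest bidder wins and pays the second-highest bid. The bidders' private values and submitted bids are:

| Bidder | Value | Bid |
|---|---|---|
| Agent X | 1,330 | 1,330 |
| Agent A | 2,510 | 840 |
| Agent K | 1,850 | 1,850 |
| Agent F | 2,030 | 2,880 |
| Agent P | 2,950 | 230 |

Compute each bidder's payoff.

Payoffs: Agent X 0, Agent A 0, Agent K 0, Agent F 180, Agent P 0.

Bids in descending order: Agent F 2,880, then Agent K 1,850, then Agent X 1,330, then Agent A 840, then Agent P 230.
Agent F has the top bid and wins; the price is the second-highest bid, 1,850.
Agent F's payoff = 2,030 − 1,850 = 180. All other bidders lose, so their payoff is 0.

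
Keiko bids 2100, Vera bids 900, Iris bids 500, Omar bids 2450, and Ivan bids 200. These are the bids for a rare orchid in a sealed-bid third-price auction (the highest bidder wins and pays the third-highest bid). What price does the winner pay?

Price paid: 900.

Ranking the bids: Omar 2450 > Keiko 2100 > Vera 900 > Iris 500 > Ivan 200.
Omar is the highest bidder, so Omar wins.
Under the third-price rule, the price is the third-highest bid: 900.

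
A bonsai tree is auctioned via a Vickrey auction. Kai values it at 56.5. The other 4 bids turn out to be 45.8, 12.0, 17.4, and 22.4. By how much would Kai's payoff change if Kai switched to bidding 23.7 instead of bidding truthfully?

The highest competing bid is 45.8.
Bidding truthfully at 56.5: Kai has the top bid, wins, and pays the second-highest bid 45.8. Payoff = 56.5 − 45.8 = 10.7.
Bidding 23.7: the top bid is 45.8 (a rival), so Kai loses. Payoff = 0.0.
Change = 0.0 − 10.7 = -10.7.
Deviating from a truthful bid can only lose payoff in a second-price auction — never gain.

Change in payoff: -10.7.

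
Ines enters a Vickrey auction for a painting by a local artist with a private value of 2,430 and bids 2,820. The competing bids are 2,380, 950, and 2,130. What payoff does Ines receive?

Highest competing bid: 2,380.
Ines's bid 2,820 is the highest overall, so Ines wins and pays the second-highest bid, 2,380.
Payoff = value − price = 2,430 − 2,380 = 50.

50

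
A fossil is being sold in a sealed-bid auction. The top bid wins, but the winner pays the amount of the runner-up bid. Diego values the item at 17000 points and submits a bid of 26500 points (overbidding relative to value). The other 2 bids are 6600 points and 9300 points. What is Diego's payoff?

7700 points

Highest competing bid: 9300 points.
Diego's bid 26500 points is the highest overall, so Diego wins and pays the second-highest bid, 9300 points.
Payoff = value − price = 17000 points − 9300 points = 7700 points.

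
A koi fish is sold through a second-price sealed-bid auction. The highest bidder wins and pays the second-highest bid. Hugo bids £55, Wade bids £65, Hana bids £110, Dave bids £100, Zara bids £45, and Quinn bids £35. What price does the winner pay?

£100

Sorted high to low: Hana £110; Dave £100; Wade £65; Hugo £55; Zara £45; Quinn £35.
Hana has the highest bid, so Hana wins.
The second-highest bid is £100, so that is what Hana pays.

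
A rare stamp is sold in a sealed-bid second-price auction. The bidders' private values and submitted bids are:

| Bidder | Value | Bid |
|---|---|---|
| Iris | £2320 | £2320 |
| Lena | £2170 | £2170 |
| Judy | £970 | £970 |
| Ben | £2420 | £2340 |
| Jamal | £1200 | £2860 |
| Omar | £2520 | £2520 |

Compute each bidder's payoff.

Payoffs: Iris £0, Lena £0, Judy £0, Ben £0, Jamal -£1320, Omar £0.

Sorted high to low: Jamal £2860 > Omar £2520 > Ben £2340 > Iris £2320 > Lena £2170 > Judy £970.
Jamal has the top bid and wins; the price is the second-highest bid, £2520.
Jamal's payoff = £1200 − £2520 = -£1320. All other bidders lose, so their payoff is 0.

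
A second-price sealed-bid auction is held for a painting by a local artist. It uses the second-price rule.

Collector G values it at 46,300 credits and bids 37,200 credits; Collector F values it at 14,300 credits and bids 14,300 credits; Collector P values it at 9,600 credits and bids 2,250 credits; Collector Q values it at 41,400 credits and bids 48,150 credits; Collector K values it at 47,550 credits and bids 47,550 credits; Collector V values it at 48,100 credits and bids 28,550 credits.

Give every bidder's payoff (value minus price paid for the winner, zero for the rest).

Bids in descending order: Collector Q 48,150 credits; Collector K 47,550 credits; Collector G 37,200 credits; Collector V 28,550 credits; Collector F 14,300 credits; Collector P 2,250 credits.
Collector Q has the top bid and wins; the price is the second-highest bid, 47,550 credits.
Collector Q's payoff = 41,400 credits − 47,550 credits = -6,150 credits. All other bidders lose, so their payoff is 0.

Collector G 0 credits, Collector F 0 credits, Collector P 0 credits, Collector Q -6,150 credits, Collector K 0 credits, Collector V 0 credits.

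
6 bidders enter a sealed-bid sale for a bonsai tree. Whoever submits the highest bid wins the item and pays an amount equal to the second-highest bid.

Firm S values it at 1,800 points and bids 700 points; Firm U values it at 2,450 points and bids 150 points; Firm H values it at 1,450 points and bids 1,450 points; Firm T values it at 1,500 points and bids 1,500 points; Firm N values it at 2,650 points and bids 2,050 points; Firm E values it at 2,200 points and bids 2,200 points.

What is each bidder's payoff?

Payoffs: Firm S 0 points, Firm U 0 points, Firm H 0 points, Firm T 0 points, Firm N 0 points, Firm E 150 points.

Ranking the bids: Firm E 2,200 points; Firm N 2,050 points; Firm T 1,500 points; Firm H 1,450 points; Firm S 700 points; Firm U 150 points.
Firm E has the top bid and wins; the price is the second-highest bid, 2,050 points.
Firm E's payoff = 2,200 points − 2,050 points = 150 points. All other bidders lose, so their payoff is 0.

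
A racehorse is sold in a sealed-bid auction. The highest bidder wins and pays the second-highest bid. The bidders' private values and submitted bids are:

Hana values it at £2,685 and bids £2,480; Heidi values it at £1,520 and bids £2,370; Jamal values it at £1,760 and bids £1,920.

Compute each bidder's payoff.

Payoffs: Hana £315, Heidi £0, Jamal £0.

Ordered from highest: Hana £2,480 > Heidi £2,370 > Jamal £1,920.
Hana has the top bid and wins; the price is the second-highest bid, £2,370.
Hana's payoff = £2,685 − £2,370 = £315. All other bidders lose, so their payoff is 0.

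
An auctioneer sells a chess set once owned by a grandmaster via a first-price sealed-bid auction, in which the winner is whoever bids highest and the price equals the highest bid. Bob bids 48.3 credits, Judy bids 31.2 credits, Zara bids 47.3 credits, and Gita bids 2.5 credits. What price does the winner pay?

48.3 credits

Ranking the bids: Bob 48.3 credits, then Zara 47.3 credits, then Judy 31.2 credits, then Gita 2.5 credits.
Bob is the highest bidder, so Bob wins.
Under the first-price rule, the price is the highest bid: 48.3 credits.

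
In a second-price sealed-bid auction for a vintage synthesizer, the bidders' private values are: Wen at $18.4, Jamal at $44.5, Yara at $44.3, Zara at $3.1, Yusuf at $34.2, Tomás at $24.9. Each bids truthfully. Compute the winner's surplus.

Surplus = $0.2.

Ordered from highest: Jamal $44.5 > Yara $44.3 > Yusuf $34.2 > Tomás $24.9 > Wen $18.4 > Zara $3.1.
Jamal wins with the top bid and pays the second-highest, $44.3.
Surplus = $44.5 − $44.3 = $0.2.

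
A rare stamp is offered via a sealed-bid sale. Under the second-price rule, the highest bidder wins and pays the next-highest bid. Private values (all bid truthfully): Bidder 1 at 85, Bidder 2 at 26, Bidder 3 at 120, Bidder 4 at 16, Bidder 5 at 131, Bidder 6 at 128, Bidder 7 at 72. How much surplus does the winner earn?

Ranking the bids: Bidder 5 131, then Bidder 6 128, then Bidder 3 120, then Bidder 1 85, then Bidder 7 72, then Bidder 2 26, then Bidder 4 16.
Bidder 5 wins with the top bid and pays the second-highest, 128.
Surplus = 131 − 128 = 3.

Winner's surplus: 3.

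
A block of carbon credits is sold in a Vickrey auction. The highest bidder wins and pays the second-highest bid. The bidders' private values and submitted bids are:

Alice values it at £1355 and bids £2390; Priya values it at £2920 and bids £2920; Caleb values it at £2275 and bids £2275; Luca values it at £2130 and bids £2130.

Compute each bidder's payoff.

Payoffs: Alice £0, Priya £530, Caleb £0, Luca £0.

Ranking the bids: Priya £2920, then Alice £2390, then Caleb £2275, then Luca £2130.
Priya has the top bid and wins; the price is the second-highest bid, £2390.
Priya's payoff = £2920 − £2390 = £530. All other bidders lose, so their payoff is 0.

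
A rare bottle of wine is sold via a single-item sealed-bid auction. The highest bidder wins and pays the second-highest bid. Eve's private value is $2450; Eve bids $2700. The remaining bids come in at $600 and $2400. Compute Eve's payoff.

$50

Highest competing bid: $2400.
Eve's bid $2700 is the highest overall, so Eve wins and pays the second-highest bid, $2400.
Payoff = value − price = $2450 − $2400 = $50.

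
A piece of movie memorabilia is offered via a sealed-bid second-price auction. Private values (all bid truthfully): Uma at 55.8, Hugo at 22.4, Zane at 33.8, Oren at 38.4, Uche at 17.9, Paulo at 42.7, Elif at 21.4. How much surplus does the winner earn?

Ranking the bids: Uma 55.8 > Paulo 42.7 > Oren 38.4 > Zane 33.8 > Hugo 22.4 > Elif 21.4 > Uche 17.9.
Uma wins with the top bid and pays the second-highest, 42.7.
Surplus = 55.8 − 42.7 = 13.1.

Winner's surplus: 13.1.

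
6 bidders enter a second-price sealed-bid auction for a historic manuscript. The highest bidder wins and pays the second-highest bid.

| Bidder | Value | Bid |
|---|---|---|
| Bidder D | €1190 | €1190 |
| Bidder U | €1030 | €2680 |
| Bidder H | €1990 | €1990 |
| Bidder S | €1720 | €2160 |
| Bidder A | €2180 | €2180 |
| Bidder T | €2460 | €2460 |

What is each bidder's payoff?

Bidder D €0, Bidder U -€1430, Bidder H €0, Bidder S €0, Bidder A €0, Bidder T €0.

Ordered from highest: Bidder U €2680; Bidder T €2460; Bidder A €2180; Bidder S €2160; Bidder H €1990; Bidder D €1190.
Bidder U has the top bid and wins; the price is the second-highest bid, €2460.
Bidder U's payoff = €1030 − €2460 = -€1430. All other bidders lose, so their payoff is 0.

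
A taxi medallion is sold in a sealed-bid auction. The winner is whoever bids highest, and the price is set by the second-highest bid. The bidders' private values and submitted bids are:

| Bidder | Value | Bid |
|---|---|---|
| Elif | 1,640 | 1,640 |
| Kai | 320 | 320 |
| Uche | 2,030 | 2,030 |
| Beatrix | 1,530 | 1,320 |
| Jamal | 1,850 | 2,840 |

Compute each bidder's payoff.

Payoffs: Elif 0, Kai 0, Uche 0, Beatrix 0, Jamal -180.

Ordered from highest: Jamal 2,840, then Uche 2,030, then Elif 1,640, then Beatrix 1,320, then Kai 320.
Jamal has the top bid and wins; the price is the second-highest bid, 2,030.
Jamal's payoff = 1,850 − 2,030 = -180. All other bidders lose, so their payoff is 0.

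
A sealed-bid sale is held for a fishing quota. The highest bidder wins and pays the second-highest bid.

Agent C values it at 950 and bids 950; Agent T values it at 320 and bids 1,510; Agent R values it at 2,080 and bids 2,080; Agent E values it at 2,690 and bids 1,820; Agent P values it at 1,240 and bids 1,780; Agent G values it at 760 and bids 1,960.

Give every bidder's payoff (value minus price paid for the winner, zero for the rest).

Agent C 0, Agent T 0, Agent R 120, Agent E 0, Agent P 0, Agent G 0.

Bids in descending order: Agent R 2,080, then Agent G 1,960, then Agent E 1,820, then Agent P 1,780, then Agent T 1,510, then Agent C 950.
Agent R has the top bid and wins; the price is the second-highest bid, 1,960.
Agent R's payoff = 2,080 − 1,960 = 120. All other bidders lose, so their payoff is 0.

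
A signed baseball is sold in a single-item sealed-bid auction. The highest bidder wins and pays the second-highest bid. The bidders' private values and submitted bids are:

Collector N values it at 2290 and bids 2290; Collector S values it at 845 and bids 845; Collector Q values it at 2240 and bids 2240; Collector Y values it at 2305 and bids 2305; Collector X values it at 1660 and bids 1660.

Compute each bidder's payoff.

Sorted high to low: Collector Y 2305, then Collector N 2290, then Collector Q 2240, then Collector X 1660, then Collector S 845.
Collector Y has the top bid and wins; the price is the second-highest bid, 2290.
Collector Y's payoff = 2305 − 2290 = 15. All other bidders lose, so their payoff is 0.

Collector N 0, Collector S 0, Collector Q 0, Collector Y 15, Collector X 0.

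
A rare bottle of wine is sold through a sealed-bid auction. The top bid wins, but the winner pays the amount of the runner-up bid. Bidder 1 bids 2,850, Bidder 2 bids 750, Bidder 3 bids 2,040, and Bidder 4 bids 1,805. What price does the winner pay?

Ranking the bids: Bidder 1 2,850, then Bidder 3 2,040, then Bidder 4 1,805, then Bidder 2 750.
Bidder 1 has the highest bid, so Bidder 1 wins.
The second-highest bid is 2,040, so that is what Bidder 1 pays.

The winner pays 2,040.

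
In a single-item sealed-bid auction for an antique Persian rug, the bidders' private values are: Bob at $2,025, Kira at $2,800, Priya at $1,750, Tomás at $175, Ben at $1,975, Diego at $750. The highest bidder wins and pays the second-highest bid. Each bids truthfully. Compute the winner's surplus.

$775

Bids in descending order: Kira $2,800 > Bob $2,025 > Ben $1,975 > Priya $1,750 > Diego $750 > Tomás $175.
Kira wins with the top bid and pays the second-highest, $2,025.
Surplus = $2,800 − $2,025 = $775.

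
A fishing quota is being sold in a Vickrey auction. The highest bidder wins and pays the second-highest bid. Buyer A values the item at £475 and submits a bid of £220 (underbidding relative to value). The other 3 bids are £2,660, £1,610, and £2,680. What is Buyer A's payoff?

Buyer A's payoff: £0.

Highest competing bid: £2,680.
Buyer A's bid £220 is not the highest, so Buyer A loses, pays nothing, and earns zero payoff.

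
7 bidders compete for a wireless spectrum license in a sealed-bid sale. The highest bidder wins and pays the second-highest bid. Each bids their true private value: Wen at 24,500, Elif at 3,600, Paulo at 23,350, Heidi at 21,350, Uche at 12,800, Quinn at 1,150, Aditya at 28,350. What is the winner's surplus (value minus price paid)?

3,850

Sorted high to low: Aditya 28,350; Wen 24,500; Paulo 23,350; Heidi 21,350; Uche 12,800; Elif 3,600; Quinn 1,150.
Aditya wins with the top bid and pays the second-highest, 24,500.
Surplus = 28,350 − 24,500 = 3,850.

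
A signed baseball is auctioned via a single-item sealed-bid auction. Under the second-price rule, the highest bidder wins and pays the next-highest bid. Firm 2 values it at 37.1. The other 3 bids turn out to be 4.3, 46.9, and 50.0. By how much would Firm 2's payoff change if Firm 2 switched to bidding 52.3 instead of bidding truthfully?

The highest competing bid is 50.0.
Bidding truthfully at 37.1: the top bid is 50.0 (a rival), so Firm 2 loses. Payoff = 0.0.
Bidding 52.3: Firm 2 has the top bid, wins, and pays the second-highest bid 50.0. Payoff = 37.1 − 50.0 = -12.9.
Change = -12.9 − 0.0 = -12.9.

Payoff change: -12.9.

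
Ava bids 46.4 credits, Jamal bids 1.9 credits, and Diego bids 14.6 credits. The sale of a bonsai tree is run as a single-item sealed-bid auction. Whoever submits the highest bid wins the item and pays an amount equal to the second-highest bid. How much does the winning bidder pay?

Price paid: 14.6 credits.

Ranking the bids: Ava 46.4 credits; Diego 14.6 credits; Jamal 1.9 credits.
Ava has the highest bid, so Ava wins.
The second-highest bid is 14.6 credits, so that is what Ava pays.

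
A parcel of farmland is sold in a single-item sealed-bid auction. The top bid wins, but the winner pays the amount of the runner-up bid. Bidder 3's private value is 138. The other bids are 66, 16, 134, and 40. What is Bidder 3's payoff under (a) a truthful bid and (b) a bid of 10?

(a) 4  (b) 0

The highest competing bid is 134.
Bidding truthfully at 138: Bidder 3 has the top bid, wins, and pays the second-highest bid 134. Payoff = 138 − 134 = 4.
Bidding 10: the top bid is 134 (a rival), so Bidder 3 loses. Payoff = 0.
Deviating from a truthful bid can only lose payoff in a second-price auction — never gain.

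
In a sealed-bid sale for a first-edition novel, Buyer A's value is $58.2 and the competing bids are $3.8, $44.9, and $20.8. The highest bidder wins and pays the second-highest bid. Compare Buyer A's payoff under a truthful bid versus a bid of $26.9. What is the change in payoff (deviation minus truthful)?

Payoff change: -$13.3.

The highest competing bid is $44.9.
Bidding truthfully at $58.2: Buyer A has the top bid, wins, and pays the second-highest bid $44.9. Payoff = $58.2 − $44.9 = $13.3.
Bidding $26.9: the top bid is $44.9 (a rival), so Buyer A loses. Payoff = $0.0.
Change = $0.0 − $13.3 = -$13.3.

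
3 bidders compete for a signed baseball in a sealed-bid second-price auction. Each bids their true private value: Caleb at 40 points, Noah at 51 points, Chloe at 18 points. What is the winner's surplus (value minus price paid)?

Winner's surplus: 11 points.

Sorted high to low: Noah 51 points, then Caleb 40 points, then Chloe 18 points.
Noah wins with the top bid and pays the second-highest, 40 points.
Surplus = 51 points − 40 points = 11 points.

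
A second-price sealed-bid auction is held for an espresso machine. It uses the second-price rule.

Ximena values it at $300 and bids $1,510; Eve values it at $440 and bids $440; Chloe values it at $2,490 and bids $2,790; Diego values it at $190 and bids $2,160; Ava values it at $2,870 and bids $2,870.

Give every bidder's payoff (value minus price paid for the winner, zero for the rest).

Ximena $0, Eve $0, Chloe $0, Diego $0, Ava $80.

Bids in descending order: Ava $2,870 > Chloe $2,790 > Diego $2,160 > Ximena $1,510 > Eve $440.
Ava has the top bid and wins; the price is the second-highest bid, $2,790.
Ava's payoff = $2,870 − $2,790 = $80. All other bidders lose, so their payoff is 0.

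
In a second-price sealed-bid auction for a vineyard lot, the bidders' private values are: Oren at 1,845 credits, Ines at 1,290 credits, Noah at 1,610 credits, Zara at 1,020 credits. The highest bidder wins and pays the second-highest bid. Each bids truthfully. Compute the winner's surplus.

235 credits

Ranking the bids: Oren 1,845 credits, then Noah 1,610 credits, then Ines 1,290 credits, then Zara 1,020 credits.
Oren wins with the top bid and pays the second-highest, 1,610 credits.
Surplus = 1,845 credits − 1,610 credits = 235 credits.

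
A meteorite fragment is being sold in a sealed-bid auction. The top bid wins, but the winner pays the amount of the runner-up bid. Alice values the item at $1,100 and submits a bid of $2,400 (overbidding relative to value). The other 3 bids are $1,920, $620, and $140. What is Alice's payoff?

Highest competing bid: $1,920.
Alice's bid $2,400 is the highest overall, so Alice wins and pays the second-highest bid, $1,920.
Payoff = value − price = $1,100 − $1,920 = -$820.
Overbidding won the item at a price above value — truthful bidding would have avoided this loss.

-$820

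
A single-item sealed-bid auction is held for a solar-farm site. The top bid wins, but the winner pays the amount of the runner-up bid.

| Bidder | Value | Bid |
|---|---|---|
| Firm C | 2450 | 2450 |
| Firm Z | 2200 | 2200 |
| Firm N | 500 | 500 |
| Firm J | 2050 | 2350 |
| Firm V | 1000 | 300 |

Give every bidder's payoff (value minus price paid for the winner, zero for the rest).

Payoffs: Firm C 100, Firm Z 0, Firm N 0, Firm J 0, Firm V 0.

Bids in descending order: Firm C 2450 > Firm J 2350 > Firm Z 2200 > Firm N 500 > Firm V 300.
Firm C has the top bid and wins; the price is the second-highest bid, 2350.
Firm C's payoff = 2450 − 2350 = 100. All other bidders lose, so their payoff is 0.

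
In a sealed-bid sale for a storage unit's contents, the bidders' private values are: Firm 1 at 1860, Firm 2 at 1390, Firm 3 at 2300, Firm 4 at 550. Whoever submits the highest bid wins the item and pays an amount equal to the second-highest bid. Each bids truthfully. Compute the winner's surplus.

Ordered from highest: Firm 3 2300; Firm 1 1860; Firm 2 1390; Firm 4 550.
Firm 3 wins with the top bid and pays the second-highest, 1860.
Surplus = 2300 − 1860 = 440.

Winner's surplus: 440.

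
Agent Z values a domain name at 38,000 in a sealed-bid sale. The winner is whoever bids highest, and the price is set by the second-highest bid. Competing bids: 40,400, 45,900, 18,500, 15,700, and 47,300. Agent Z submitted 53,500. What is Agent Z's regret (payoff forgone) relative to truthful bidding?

The highest competing bid is 47,300.
Bidding truthfully at 38,000: the top bid is 47,300 (a rival), so Agent Z loses. Payoff = 0.
Bidding 53,500: Agent Z has the top bid, wins, and pays the second-highest bid 47,300. Payoff = 38,000 − 47,300 = -9,300.
Regret = truthful payoff − actual payoff = 0 − -9,300 = 9,300.

Regret: 9,300.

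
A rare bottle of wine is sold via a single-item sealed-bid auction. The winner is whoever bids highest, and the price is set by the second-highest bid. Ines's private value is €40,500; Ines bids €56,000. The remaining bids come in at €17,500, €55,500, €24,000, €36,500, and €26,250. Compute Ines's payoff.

Highest competing bid: €55,500.
Ines's bid €56,000 is the highest overall, so Ines wins and pays the second-highest bid, €55,500.
Payoff = value − price = €40,500 − €55,500 = -€15,000.

-€15,000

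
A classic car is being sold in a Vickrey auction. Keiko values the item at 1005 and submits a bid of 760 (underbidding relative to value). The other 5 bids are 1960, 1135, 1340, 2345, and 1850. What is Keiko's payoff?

Payoff = 0.

Highest competing bid: 2345.
Keiko's bid 760 is not the highest, so Keiko loses, pays nothing, and earns zero payoff.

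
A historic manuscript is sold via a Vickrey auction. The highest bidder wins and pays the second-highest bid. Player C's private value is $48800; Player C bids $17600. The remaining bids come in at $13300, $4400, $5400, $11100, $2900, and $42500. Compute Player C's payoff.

Highest competing bid: $42500.
Player C's bid $17600 is not the highest, so Player C loses, pays nothing, and earns zero payoff.

$0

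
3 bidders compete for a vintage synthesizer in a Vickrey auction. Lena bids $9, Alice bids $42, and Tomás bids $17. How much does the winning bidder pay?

The winner pays $17.

Sorted high to low: Alice $42, then Tomás $17, then Lena $9.
Alice has the highest bid, so Alice wins.
The second-highest bid is $17, so that is what Alice pays.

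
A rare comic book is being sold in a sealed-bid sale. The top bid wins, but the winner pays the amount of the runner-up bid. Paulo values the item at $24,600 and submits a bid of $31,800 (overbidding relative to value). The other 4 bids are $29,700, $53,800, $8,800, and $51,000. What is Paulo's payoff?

Highest competing bid: $53,800.
Paulo's bid $31,800 is not the highest, so Paulo loses, pays nothing, and earns zero payoff.

Paulo's payoff: $0.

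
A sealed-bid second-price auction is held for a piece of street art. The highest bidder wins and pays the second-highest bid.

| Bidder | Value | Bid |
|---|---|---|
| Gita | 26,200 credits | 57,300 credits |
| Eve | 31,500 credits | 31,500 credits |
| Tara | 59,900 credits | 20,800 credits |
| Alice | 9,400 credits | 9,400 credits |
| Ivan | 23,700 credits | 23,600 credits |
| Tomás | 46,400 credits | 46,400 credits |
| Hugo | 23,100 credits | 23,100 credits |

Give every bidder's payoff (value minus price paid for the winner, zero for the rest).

Gita -20,200 credits, Eve 0 credits, Tara 0 credits, Alice 0 credits, Ivan 0 credits, Tomás 0 credits, Hugo 0 credits.

Ranking the bids: Gita 57,300 credits, then Tomás 46,400 credits, then Eve 31,500 credits, then Ivan 23,600 credits, then Hugo 23,100 credits, then Tara 20,800 credits, then Alice 9,400 credits.
Gita has the top bid and wins; the price is the second-highest bid, 46,400 credits.
Gita's payoff = 26,200 credits − 46,400 credits = -20,200 credits. All other bidders lose, so their payoff is 0.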